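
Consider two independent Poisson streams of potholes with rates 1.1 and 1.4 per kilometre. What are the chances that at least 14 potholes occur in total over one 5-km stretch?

0.3722

Independent Poisson processes superpose: combined rate λ = 1.1 + 1.4 = 2.5 per kilometre.
Over the interval, μ = 2.5 × 5 = 12.5 (a 5-km stretch = 5 kilometres).
P(N ≥ 14) = 1 − P(N ≤ 13) ≈ 0.3722.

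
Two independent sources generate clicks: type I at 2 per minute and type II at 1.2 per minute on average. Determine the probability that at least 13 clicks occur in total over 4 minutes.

0.5147

Independent Poisson processes superpose: combined rate λ = 2 + 1.2 = 3.2 per minute.
Over the interval, μ = 3.2 × 4 = 12.8 (4 minutes).
P(N ≥ 13) = 1 − P(N ≤ 12) ≈ 0.5147.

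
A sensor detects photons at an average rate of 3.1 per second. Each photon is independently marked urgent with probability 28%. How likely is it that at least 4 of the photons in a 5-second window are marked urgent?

0.6300

Thinning: the photons that are marked urgent themselves form a Poisson process with rate 0.28 × 3.1 = 0.868 per second.
Over the interval, μ = 0.868 × 5 = 4.34 (a 5-second window = 5 seconds).
P(N ≥ 4) = 1 − P(N ≤ 3) ≈ 0.6300.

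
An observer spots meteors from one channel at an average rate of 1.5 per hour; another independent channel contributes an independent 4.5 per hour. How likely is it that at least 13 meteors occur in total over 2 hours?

Independent Poisson processes superpose: combined rate λ = 1.5 + 4.5 = 6 per hour.
Over the interval, μ = 6 × 2 = 12 (2 hours).
P(N ≥ 13) = 1 − P(N ≤ 12) ≈ 0.4240.

0.4240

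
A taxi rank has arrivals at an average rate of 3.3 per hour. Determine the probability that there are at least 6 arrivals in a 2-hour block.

Over the interval, μ = 3.3 × 2 = 6.6 (a 2-hour block = 2 hours).
P(N ≥ 6) = 1 − P(N ≤ 5) = 1 − Σ_{j=0}^{5} e^(−μ) μ^j/j! ≈ 0.6453.

0.6453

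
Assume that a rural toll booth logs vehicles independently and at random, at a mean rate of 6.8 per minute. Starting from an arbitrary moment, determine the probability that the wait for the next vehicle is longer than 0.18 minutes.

The wait for the next event is exponential with rate λ = 6.8 per minute.
P(T > 0.18) = e^(−λt) = e^(−6.8 × 0.18) = e^(−1.224) ≈ 0.2941.

0.2941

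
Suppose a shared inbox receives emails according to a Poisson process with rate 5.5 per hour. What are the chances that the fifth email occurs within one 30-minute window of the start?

0.1446

Over the interval, μ = 5.5 × 0.5 = 2.75 (a 30-minute window = 0.5 hours).
The fifth arrival falls in the interval iff at least 5 events occur there: P(S_5 ≤ t) = P(N ≥ 5) = 1 − P(N ≤ 4) ≈ 0.1446.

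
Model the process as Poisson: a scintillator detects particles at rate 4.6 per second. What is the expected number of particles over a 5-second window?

23

E[N] = λt = 4.6 × 5 = 23 (a 5-second window = 5 seconds).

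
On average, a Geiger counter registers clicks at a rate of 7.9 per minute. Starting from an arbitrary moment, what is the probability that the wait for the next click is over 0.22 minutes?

0.1759

The wait for the next event is exponential with rate λ = 7.9 per minute.
P(T > 0.22) = e^(−λt) = e^(−7.9 × 0.22) = e^(−1.738) ≈ 0.1759.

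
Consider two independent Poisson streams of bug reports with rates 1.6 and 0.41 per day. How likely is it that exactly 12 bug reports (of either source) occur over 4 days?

Independent Poisson processes superpose: combined rate λ = 1.6 + 0.41 = 2.01 per day.
Over the interval, μ = 2.01 × 4 = 8.04 (4 days).
P(N = 12) = e^(−8.04) · 8.04^12/12! ≈ 0.0491.

0.0491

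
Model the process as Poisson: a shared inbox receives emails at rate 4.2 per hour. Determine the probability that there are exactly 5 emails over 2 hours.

0.0784

Over the interval, μ = 4.2 × 2 = 8.4 (2 hours).
P(N = 5) = e^(−μ) μ^5/5! = e^(−8.4) · 8.4^5/120 ≈ 0.0784.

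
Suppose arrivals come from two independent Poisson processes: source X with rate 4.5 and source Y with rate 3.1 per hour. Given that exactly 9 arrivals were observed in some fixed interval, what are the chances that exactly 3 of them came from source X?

0.0803

Given the total, each event is independently from source X with probability p = λ_X/(λ_X+λ_Y) = 4.5/7.6 ≈ 0.5921.
So K ~ Binomial(9, 4.5/7.6): P(K = 3) = C(9,3) · (4.5/7.6)^3 · (3.1/7.6)^6 ≈ 0.0803.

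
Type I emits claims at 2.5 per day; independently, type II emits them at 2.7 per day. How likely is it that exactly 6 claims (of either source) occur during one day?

0.1515

Independent Poisson processes superpose: combined rate λ = 2.5 + 2.7 = 5.2 per day.
So μ = 5.2.
P(N = 6) = e^(−5.2) · 5.2^6/6! ≈ 0.1515.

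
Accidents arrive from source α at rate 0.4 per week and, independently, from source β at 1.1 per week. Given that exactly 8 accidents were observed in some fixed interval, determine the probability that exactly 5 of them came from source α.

Given the total, each event is independently from source α with probability p = λ_α/(λ_α+λ_β) = 0.4/1.5 ≈ 0.2667.
So K ~ Binomial(8, 0.4/1.5): P(K = 5) = C(8,5) · (0.4/1.5)^5 · (1.1/1.5)^3 ≈ 0.0298.

0.0298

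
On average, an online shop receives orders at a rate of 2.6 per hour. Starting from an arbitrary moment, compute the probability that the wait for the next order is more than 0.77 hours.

The wait for the next event is exponential with rate λ = 2.6 per hour.
P(T > 0.77) = e^(−λt) = e^(−2.6 × 0.77) = e^(−2.002) ≈ 0.1351.

0.1351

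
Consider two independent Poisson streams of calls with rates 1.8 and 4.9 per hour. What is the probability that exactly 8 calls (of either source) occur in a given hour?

Independent Poisson processes superpose: combined rate λ = 1.8 + 4.9 = 6.7 per hour.
So μ = 6.7.
P(N = 8) = e^(−6.7) · 6.7^8/8! ≈ 0.1240.

0.1240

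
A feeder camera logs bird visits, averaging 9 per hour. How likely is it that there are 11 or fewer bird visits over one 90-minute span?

0.3045

Over the interval, μ = 9 × 1.5 = 13.5 (a 90-minute span = 1.5 hours).
P(N ≤ 11) = Σ_{j=0}^{11} e^(−μ) μ^j/j! ≈ 0.3045.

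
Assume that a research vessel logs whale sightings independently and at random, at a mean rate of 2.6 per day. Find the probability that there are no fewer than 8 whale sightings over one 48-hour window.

0.1551

Over the interval, μ = 2.6 × 2 = 5.2 (a 48-hour window = 2 days).
P(N ≥ 8) = 1 − P(N ≤ 7) = 1 − Σ_{j=0}^{7} e^(−μ) μ^j/j! ≈ 0.1551.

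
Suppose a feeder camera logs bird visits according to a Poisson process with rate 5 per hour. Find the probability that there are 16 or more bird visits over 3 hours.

0.4319

Over the interval, μ = 5 × 3 = 15 (3 hours).
P(N ≥ 16) = 1 − P(N ≤ 15) = 1 − Σ_{j=0}^{15} e^(−μ) μ^j/j! ≈ 0.4319.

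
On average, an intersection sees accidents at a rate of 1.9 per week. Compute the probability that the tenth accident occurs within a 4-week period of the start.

0.2351

Over the interval, μ = 1.9 × 4 = 7.6 (a 4-week period = 4 weeks).
The tenth arrival falls in the interval iff at least 10 events occur there: P(S_10 ≤ t) = P(N ≥ 10) = 1 − P(N ≤ 9) ≈ 0.2351.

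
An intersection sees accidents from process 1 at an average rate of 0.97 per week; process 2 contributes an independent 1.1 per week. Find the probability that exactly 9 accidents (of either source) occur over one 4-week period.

Independent Poisson processes superpose: combined rate λ = 0.97 + 1.1 = 2.07 per week.
Over the interval, μ = 2.07 × 4 = 8.28 (a 4-week period = 4 weeks).
P(N = 9) = e^(−8.28) · 8.28^9/9! ≈ 0.1278.

0.1278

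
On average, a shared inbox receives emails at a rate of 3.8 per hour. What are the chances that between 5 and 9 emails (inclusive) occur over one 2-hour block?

0.6399

Over the interval, μ = 3.8 × 2 = 7.6 (a 2-hour block = 2 hours).
P(5 ≤ N ≤ 9) = Σ_{j=5}^{9} e^(−7.6) · 7.6^j/j! ≈ 0.6399.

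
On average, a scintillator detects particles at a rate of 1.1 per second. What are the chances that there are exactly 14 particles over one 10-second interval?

Over the interval, μ = 1.1 × 10 = 11 (a 10-second interval = 10 seconds).
P(N = 14) = e^(−μ) μ^14/14! = e^(−11) · 11^14/87178291200 ≈ 0.0728.

0.0728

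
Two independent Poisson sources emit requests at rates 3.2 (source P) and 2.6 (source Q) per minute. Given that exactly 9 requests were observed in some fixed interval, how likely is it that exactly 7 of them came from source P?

Given the total, each event is independently from source P with probability p = λ_P/(λ_P+λ_Q) = 3.2/5.8 ≈ 0.5517.
So K ~ Binomial(9, 3.2/5.8): P(K = 7) = C(9,7) · (3.2/5.8)^7 · (2.6/5.8)^2 ≈ 0.1126.

0.1126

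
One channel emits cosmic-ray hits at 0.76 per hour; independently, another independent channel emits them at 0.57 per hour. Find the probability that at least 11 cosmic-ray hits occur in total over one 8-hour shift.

Independent Poisson processes superpose: combined rate λ = 0.76 + 0.57 = 1.33 per hour.
Over the interval, μ = 1.33 × 8 = 10.64 (an 8-hour shift = 8 hours).
P(N ≥ 11) = 1 − P(N ≤ 10) ≈ 0.4965.

0.4965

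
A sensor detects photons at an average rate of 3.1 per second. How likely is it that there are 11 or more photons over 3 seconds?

Over the interval, μ = 3.1 × 3 = 9.3 (3 seconds).
P(N ≥ 11) = 1 − P(N ≤ 10) = 1 − Σ_{j=0}^{10} e^(−μ) μ^j/j! ≈ 0.3301.

0.3301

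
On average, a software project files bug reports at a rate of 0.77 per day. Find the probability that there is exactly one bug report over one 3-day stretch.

Over the interval, μ = 0.77 × 3 = 2.31 (a 3-day stretch = 3 days).
P(N = 1) = e^(−μ) μ^1/1! = e^(−2.31) · 2.31^1/1 ≈ 0.2293.

0.2293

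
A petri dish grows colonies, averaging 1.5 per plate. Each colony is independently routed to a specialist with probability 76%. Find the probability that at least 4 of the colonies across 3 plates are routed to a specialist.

Thinning: the colonies that are routed to a specialist themselves form a Poisson process with rate 0.76 × 1.5 = 1.14 per plate.
Over the interval, μ = 1.14 × 3 = 3.42 (3 plates).
P(N ≥ 4) = 1 − P(N ≤ 3) ≈ 0.4460.

0.4460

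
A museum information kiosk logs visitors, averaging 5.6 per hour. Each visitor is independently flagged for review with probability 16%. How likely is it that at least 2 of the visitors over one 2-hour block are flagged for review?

Thinning: the visitors that are flagged for review themselves form a Poisson process with rate 0.16 × 5.6 = 0.896 per hour.
Over the interval, μ = 0.896 × 2 = 1.792 (a 2-hour block = 2 hours).
P(N ≥ 2) = 1 − P(N ≤ 1) ≈ 0.5348.

0.5348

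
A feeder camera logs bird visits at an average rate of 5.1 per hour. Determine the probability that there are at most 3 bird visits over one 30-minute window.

0.7468

Over the interval, μ = 5.1 × 0.5 = 2.55 (a 30-minute window = 0.5 hours).
P(N ≤ 3) = Σ_{j=0}^{3} e^(−μ) μ^j/j! ≈ 0.7468.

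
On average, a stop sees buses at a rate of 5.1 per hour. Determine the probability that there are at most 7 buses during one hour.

With mean μ = 5.1 per hour,
P(N ≤ 7) = Σ_{j=0}^{7} e^(−μ) μ^j/j! ≈ 0.8560.

0.8560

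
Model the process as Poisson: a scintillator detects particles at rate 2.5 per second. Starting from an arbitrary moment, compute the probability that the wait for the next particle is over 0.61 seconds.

The wait for the next event is exponential with rate λ = 2.5 per second.
P(T > 0.61) = e^(−λt) = e^(−2.5 × 0.61) = e^(−1.525) ≈ 0.2176.

0.2176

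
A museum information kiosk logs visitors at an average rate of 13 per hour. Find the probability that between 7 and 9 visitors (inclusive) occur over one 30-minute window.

0.3509

Over the interval, μ = 13 × 0.5 = 6.5 (a 30-minute window = 0.5 hours).
P(7 ≤ N ≤ 9) = Σ_{j=7}^{9} e^(−6.5) · 6.5^j/j! ≈ 0.3509.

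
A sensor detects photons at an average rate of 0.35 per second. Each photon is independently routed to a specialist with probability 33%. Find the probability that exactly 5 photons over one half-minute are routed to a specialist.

0.1302

Thinning: the photons that are routed to a specialist themselves form a Poisson process with rate 0.33 × 0.35 = 0.1155 per second.
Over the interval, μ = 0.1155 × 30 = 3.465 (a half-minute = 30 seconds).
P(N = 5) = e^(−3.465) · 3.465^5/5! ≈ 0.1302.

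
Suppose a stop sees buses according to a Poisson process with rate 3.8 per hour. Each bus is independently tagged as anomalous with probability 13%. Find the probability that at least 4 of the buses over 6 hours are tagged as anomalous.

0.3447

Thinning: the buses that are tagged as anomalous themselves form a Poisson process with rate 0.13 × 3.8 = 0.494 per hour.
Over the interval, μ = 0.494 × 6 = 2.964 (6 hours).
P(N ≥ 4) = 1 − P(N ≤ 3) ≈ 0.3447.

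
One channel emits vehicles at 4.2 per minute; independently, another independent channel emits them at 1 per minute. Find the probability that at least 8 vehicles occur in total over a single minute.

0.1551

Independent Poisson processes superpose: combined rate λ = 4.2 + 1 = 5.2 per minute.
So μ = 5.2.
P(N ≥ 8) = 1 − P(N ≤ 7) ≈ 0.1551.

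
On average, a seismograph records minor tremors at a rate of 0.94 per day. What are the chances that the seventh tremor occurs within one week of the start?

Over the interval, μ = 0.94 × 7 = 6.58 (a week = 7 days).
The seventh arrival falls in the interval iff at least 7 events occur there: P(S_7 ≤ t) = P(N ≥ 7) = 1 − P(N ≤ 6) ≈ 0.4860.

0.4860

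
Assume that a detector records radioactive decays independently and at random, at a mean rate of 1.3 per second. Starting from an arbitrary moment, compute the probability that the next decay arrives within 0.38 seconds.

0.3898

Inter-arrival times are exponential with rate λ = 1.3 per second.
P(T ≤ 0.38) = 1 − e^(−λt) = 1 − e^(−1.3 × 0.38) = 1 − e^(−0.494) ≈ 0.3898.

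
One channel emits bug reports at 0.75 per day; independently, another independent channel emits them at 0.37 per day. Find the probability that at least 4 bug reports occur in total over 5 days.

0.8094

Independent Poisson processes superpose: combined rate λ = 0.75 + 0.37 = 1.12 per day.
Over the interval, μ = 1.12 × 5 = 5.6 (5 days).
P(N ≥ 4) = 1 − P(N ≤ 3) ≈ 0.8094.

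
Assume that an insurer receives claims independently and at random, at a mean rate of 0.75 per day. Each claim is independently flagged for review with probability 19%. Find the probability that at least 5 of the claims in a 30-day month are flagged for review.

Thinning: the claims that are flagged for review themselves form a Poisson process with rate 0.19 × 0.75 = 0.1425 per day.
Over the interval, μ = 0.1425 × 30 = 4.275 (a 30-day month = 30 days).
P(N ≥ 5) = 1 − P(N ≤ 4) ≈ 0.4247.

0.4247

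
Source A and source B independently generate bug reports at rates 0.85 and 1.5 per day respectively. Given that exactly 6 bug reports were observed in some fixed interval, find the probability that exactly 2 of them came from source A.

0.3258

Given the total, each event is independently from source A with probability p = λ_A/(λ_A+λ_B) = 0.85/2.35 ≈ 0.3617.
So K ~ Binomial(6, 0.85/2.35): P(K = 2) = C(6,2) · (0.85/2.35)^2 · (1.5/2.35)^4 ≈ 0.3258.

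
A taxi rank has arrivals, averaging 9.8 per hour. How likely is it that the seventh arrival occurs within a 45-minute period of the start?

0.6010

Over the interval, μ = 9.8 × 0.75 = 7.35 (a 45-minute period = 0.75 hours).
The seventh arrival falls in the interval iff at least 7 events occur there: P(S_7 ≤ t) = P(N ≥ 7) = 1 − P(N ≤ 6) ≈ 0.6010.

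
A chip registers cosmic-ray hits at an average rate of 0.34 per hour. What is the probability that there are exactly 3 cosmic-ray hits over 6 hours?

Over the interval, μ = 0.34 × 6 = 2.04 (6 hours).
P(N = 3) = e^(−μ) μ^3/3! = e^(−2.04) · 2.04^3/6 ≈ 0.1840.

0.1840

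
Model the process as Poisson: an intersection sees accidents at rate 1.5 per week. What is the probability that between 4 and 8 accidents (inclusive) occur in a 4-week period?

0.6960

Over the interval, μ = 1.5 × 4 = 6 (a 4-week period = 4 weeks).
P(4 ≤ N ≤ 8) = Σ_{j=4}^{8} e^(−6) · 6^j/j! ≈ 0.6960.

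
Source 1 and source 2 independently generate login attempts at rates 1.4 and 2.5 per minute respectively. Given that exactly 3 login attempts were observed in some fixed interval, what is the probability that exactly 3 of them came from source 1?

0.0463

Given the total, each event is independently from source 1 with probability p = λ_1/(λ_1+λ_2) = 1.4/3.9 ≈ 0.3590.
So K ~ Binomial(3, 1.4/3.9): P(K = 3) = C(3,3) · (1.4/3.9)^3 · (2.5/3.9)^0 ≈ 0.0463.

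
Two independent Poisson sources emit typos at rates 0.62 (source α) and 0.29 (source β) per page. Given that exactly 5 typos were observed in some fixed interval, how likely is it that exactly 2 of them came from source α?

Given the total, each event is independently from source α with probability p = λ_α/(λ_α+λ_β) = 0.62/0.91 ≈ 0.6813.
So K ~ Binomial(5, 0.62/0.91): P(K = 2) = C(5,2) · (0.62/0.91)^2 · (0.29/0.91)^3 ≈ 0.1502.

0.1502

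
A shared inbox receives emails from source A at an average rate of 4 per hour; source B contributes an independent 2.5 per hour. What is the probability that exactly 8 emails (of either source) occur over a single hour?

Independent Poisson processes superpose: combined rate λ = 4 + 2.5 = 6.5 per hour.
So μ = 6.5.
P(N = 8) = e^(−6.5) · 6.5^8/8! ≈ 0.1188.

0.1188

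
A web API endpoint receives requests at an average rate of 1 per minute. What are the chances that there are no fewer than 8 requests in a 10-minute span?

Over the interval, μ = 1 × 10 = 10 (a 10-minute span = 10 minutes).
P(N ≥ 8) = 1 − P(N ≤ 7) = 1 − Σ_{j=0}^{7} e^(−μ) μ^j/j! ≈ 0.7798.

0.7798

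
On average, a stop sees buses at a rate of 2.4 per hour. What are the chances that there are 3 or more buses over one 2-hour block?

Over the interval, μ = 2.4 × 2 = 4.8 (a 2-hour block = 2 hours).
P(N ≥ 3) = 1 − P(N ≤ 2) = 1 − Σ_{j=0}^{2} e^(−μ) μ^j/j! ≈ 0.8575.

0.8575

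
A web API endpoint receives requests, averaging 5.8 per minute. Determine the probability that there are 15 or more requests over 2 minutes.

Over the interval, μ = 5.8 × 2 = 11.6 (2 minutes).
P(N ≥ 15) = 1 − P(N ≤ 14) = 1 − Σ_{j=0}^{14} e^(−μ) μ^j/j! ≈ 0.1931.

0.1931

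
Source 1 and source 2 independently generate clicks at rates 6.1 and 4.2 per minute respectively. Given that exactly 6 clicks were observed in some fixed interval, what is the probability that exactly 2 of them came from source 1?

Given the total, each event is independently from source 1 with probability p = λ_1/(λ_1+λ_2) = 6.1/10.3 ≈ 0.5922.
So K ~ Binomial(6, 6.1/10.3): P(K = 2) = C(6,2) · (6.1/10.3)^2 · (4.2/10.3)^4 ≈ 0.1455.

0.1455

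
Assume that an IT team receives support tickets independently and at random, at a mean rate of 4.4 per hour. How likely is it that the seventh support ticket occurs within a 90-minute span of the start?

Over the interval, μ = 4.4 × 1.5 = 6.6 (a 90-minute span = 1.5 hours).
The seventh arrival falls in the interval iff at least 7 events occur there: P(S_7 ≤ t) = P(N ≥ 7) = 1 − P(N ≤ 6) ≈ 0.4892.

0.4892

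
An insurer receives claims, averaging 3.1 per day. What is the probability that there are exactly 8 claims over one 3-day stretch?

Over the interval, μ = 3.1 × 3 = 9.3 (a 3-day stretch = 3 days).
P(N = 8) = e^(−μ) μ^8/8! = e^(−9.3) · 9.3^8/40320 ≈ 0.1269.

0.1269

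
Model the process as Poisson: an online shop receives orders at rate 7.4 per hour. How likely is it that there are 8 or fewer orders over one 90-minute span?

Over the interval, μ = 7.4 × 1.5 = 11.1 (a 90-minute span = 1.5 hours).
P(N ≤ 8) = Σ_{j=0}^{8} e^(−μ) μ^j/j! ≈ 0.2232.

0.2232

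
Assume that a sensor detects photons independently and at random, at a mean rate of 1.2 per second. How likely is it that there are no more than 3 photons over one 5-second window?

Over the interval, μ = 1.2 × 5 = 6 (a 5-second window = 5 seconds).
P(N ≤ 3) = Σ_{j=0}^{3} e^(−μ) μ^j/j! ≈ 0.1512.

0.1512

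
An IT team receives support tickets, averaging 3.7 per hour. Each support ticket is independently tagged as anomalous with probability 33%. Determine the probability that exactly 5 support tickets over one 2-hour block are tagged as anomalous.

0.0630

Thinning: the support tickets that are tagged as anomalous themselves form a Poisson process with rate 0.33 × 3.7 = 1.221 per hour.
Over the interval, μ = 1.221 × 2 = 2.442 (a 2-hour block = 2 hours).
P(N = 5) = e^(−2.442) · 2.442^5/5! ≈ 0.0630.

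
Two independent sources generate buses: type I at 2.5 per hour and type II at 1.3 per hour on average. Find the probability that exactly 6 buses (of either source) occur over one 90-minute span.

0.1594

Independent Poisson processes superpose: combined rate λ = 2.5 + 1.3 = 3.8 per hour.
Over the interval, μ = 3.8 × 1.5 = 5.7 (a 90-minute span = 1.5 hours).
P(N = 6) = e^(−5.7) · 5.7^6/6! ≈ 0.1594.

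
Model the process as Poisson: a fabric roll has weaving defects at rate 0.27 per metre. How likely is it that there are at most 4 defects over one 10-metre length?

0.8629

Over the interval, μ = 0.27 × 10 = 2.7 (a 10-metre length = 10 metres).
P(N ≤ 4) = Σ_{j=0}^{4} e^(−μ) μ^j/j! ≈ 0.8629.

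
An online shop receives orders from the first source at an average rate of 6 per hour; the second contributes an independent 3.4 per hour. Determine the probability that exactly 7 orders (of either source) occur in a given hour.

0.1064

Independent Poisson processes superpose: combined rate λ = 6 + 3.4 = 9.4 per hour.
So μ = 9.4.
P(N = 7) = e^(−9.4) · 9.4^7/7! ≈ 0.1064.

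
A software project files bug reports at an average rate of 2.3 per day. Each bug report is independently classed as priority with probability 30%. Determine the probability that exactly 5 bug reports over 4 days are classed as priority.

Thinning: the bug reports that are classed as priority themselves form a Poisson process with rate 0.3 × 2.3 = 0.69 per day.
Over the interval, μ = 0.69 × 4 = 2.76 (4 days).
P(N = 5) = e^(−2.76) · 2.76^5/5! ≈ 0.0845.

0.0845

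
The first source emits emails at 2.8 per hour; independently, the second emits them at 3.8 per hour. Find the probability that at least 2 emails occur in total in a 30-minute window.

0.8414

Independent Poisson processes superpose: combined rate λ = 2.8 + 3.8 = 6.6 per hour.
Over the interval, μ = 6.6 × 0.5 = 3.3 (a 30-minute window = 0.5 hours).
P(N ≥ 2) = 1 − P(N ≤ 1) ≈ 0.8414.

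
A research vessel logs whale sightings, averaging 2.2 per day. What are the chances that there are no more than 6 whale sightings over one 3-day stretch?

0.5108

Over the interval, μ = 2.2 × 3 = 6.6 (a 3-day stretch = 3 days).
P(N ≤ 6) = Σ_{j=0}^{6} e^(−μ) μ^j/j! ≈ 0.5108.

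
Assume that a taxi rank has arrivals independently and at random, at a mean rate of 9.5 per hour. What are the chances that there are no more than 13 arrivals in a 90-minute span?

0.4382

Over the interval, μ = 9.5 × 1.5 = 14.25 (a 90-minute span = 1.5 hours).
P(N ≤ 13) = Σ_{j=0}^{13} e^(−μ) μ^j/j! ≈ 0.4382.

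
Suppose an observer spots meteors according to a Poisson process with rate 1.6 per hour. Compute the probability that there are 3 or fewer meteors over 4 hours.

0.1189

Over the interval, μ = 1.6 × 4 = 6.4 (4 hours).
P(N ≤ 3) = Σ_{j=0}^{3} e^(−μ) μ^j/j! ≈ 0.1189.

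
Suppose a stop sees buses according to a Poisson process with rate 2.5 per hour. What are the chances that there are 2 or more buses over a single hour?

0.7127

With mean μ = 2.5 per hour,
P(N ≥ 2) = 1 − P(N ≤ 1) = 1 − Σ_{j=0}^{1} e^(−μ) μ^j/j! ≈ 0.7127.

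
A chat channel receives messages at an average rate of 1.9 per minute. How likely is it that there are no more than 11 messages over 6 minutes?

0.5316

Over the interval, μ = 1.9 × 6 = 11.4 (6 minutes).
P(N ≤ 11) = Σ_{j=0}^{11} e^(−μ) μ^j/j! ≈ 0.5316.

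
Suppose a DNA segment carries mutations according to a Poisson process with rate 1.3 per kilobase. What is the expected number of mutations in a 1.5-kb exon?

1.95

E[N] = λt = 1.3 × 1.5 = 1.95 (a 1.5-kb exon = 1.5 kilobases).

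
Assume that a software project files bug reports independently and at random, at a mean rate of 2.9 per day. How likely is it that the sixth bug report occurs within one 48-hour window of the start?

Over the interval, μ = 2.9 × 2 = 5.8 (a 48-hour window = 2 days).
The sixth arrival falls in the interval iff at least 6 events occur there: P(S_6 ≤ t) = P(N ≥ 6) = 1 − P(N ≤ 5) ≈ 0.5217.

0.5217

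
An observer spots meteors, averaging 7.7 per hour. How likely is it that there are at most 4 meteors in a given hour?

0.1181

With mean μ = 7.7 per hour,
P(N ≤ 4) = Σ_{j=0}^{4} e^(−μ) μ^j/j! ≈ 0.1181.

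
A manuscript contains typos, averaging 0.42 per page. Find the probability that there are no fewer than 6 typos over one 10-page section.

0.2469

Over the interval, μ = 0.42 × 10 = 4.2 (a 10-page section = 10 pages).
P(N ≥ 6) = 1 − P(N ≤ 5) = 1 − Σ_{j=0}^{5} e^(−μ) μ^j/j! ≈ 0.2469.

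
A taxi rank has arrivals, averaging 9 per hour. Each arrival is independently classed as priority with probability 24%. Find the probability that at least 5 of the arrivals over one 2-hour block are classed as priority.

0.4334

Thinning: the arrivals that are classed as priority themselves form a Poisson process with rate 0.24 × 9 = 2.16 per hour.
Over the interval, μ = 2.16 × 2 = 4.32 (a 2-hour block = 2 hours).
P(N ≥ 5) = 1 − P(N ≤ 4) ≈ 0.4334.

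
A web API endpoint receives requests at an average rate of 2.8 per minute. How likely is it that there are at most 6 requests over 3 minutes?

Over the interval, μ = 2.8 × 3 = 8.4 (3 minutes).
P(N ≤ 6) = Σ_{j=0}^{6} e^(−μ) μ^j/j! ≈ 0.2670.

0.2670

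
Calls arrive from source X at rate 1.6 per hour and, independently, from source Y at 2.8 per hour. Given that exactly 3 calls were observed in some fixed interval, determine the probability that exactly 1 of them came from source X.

Given the total, each event is independently from source X with probability p = λ_X/(λ_X+λ_Y) = 1.6/4.4 ≈ 0.3636.
So K ~ Binomial(3, 1.6/4.4): P(K = 1) = C(3,1) · (1.6/4.4)^1 · (2.8/4.4)^2 ≈ 0.4418.

0.4418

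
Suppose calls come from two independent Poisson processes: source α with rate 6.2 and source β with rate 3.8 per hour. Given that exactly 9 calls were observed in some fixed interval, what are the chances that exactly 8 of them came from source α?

Given the total, each event is independently from source α with probability p = λ_α/(λ_α+λ_β) = 6.2/10 = 0.6200.
So K ~ Binomial(9, 6.2/10): P(K = 8) = C(9,8) · (6.2/10)^8 · (3.8/10)^1 ≈ 0.0747.

0.0747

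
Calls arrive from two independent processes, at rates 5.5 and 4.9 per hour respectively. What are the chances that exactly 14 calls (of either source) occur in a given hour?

Independent Poisson processes superpose: combined rate λ = 5.5 + 4.9 = 10.4 per hour.
So μ = 10.4.
P(N = 14) = e^(−10.4) · 10.4^14/14! ≈ 0.0604.

0.0604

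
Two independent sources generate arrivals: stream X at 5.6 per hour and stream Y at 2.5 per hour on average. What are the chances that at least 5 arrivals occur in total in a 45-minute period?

Independent Poisson processes superpose: combined rate λ = 5.6 + 2.5 = 8.1 per hour.
Over the interval, μ = 8.1 × 0.75 = 6.075 (a 45-minute period = 0.75 hours).
P(N ≥ 5) = 1 − P(N ≤ 4) ≈ 0.7249.

0.7249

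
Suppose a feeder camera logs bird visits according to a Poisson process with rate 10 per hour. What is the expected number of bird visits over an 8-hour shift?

80

E[N] = λt = 10 × 8 = 80 (an 8-hour shift = 8 hours).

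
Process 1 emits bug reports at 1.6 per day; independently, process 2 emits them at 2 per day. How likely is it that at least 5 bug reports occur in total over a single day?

0.2936

Independent Poisson processes superpose: combined rate λ = 1.6 + 2 = 3.6 per day.
So μ = 3.6.
P(N ≥ 5) = 1 − P(N ≤ 4) ≈ 0.2936.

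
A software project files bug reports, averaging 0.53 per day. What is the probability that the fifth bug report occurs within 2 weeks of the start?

0.8620

Over the interval, μ = 0.53 × 14 = 7.42 (2 weeks = 14 days).
The fifth arrival falls in the interval iff at least 5 events occur there: P(S_5 ≤ t) = P(N ≥ 5) = 1 − P(N ≤ 4) ≈ 0.8620.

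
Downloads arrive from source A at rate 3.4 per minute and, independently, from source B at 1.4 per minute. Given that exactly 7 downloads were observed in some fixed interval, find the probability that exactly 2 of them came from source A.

0.0222

Given the total, each event is independently from source A with probability p = λ_A/(λ_A+λ_B) = 3.4/4.8 ≈ 0.7083.
So K ~ Binomial(7, 3.4/4.8): P(K = 2) = C(7,2) · (3.4/4.8)^2 · (1.4/4.8)^5 ≈ 0.0222.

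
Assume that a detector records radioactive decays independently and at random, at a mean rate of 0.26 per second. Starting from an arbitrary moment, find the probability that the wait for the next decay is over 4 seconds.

0.3535

The wait for the next event is exponential with rate λ = 0.26 per second.
P(T > 4) = e^(−λt) = e^(−0.26 × 4) = e^(−1.04) ≈ 0.3535.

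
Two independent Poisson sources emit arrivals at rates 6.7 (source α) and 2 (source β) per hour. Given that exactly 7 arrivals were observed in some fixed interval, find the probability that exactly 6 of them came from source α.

0.3357

Given the total, each event is independently from source α with probability p = λ_α/(λ_α+λ_β) = 6.7/8.7 ≈ 0.7701.
So K ~ Binomial(7, 6.7/8.7): P(K = 6) = C(7,6) · (6.7/8.7)^6 · (2/8.7)^1 ≈ 0.3357.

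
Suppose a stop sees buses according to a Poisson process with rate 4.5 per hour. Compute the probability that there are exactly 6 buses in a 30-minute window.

0.0190

Over the interval, μ = 4.5 × 0.5 = 2.25 (a 30-minute window = 0.5 hours).
P(N = 6) = e^(−μ) μ^6/6! = e^(−2.25) · 2.25^6/720 ≈ 0.0190.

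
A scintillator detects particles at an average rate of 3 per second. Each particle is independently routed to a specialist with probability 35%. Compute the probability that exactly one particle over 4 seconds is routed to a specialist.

0.0630

Thinning: the particles that are routed to a specialist themselves form a Poisson process with rate 0.35 × 3 = 1.05 per second.
Over the interval, μ = 1.05 × 4 = 4.2 (4 seconds).
P(N = 1) = e^(−4.2) · 4.2^1/1! ≈ 0.0630.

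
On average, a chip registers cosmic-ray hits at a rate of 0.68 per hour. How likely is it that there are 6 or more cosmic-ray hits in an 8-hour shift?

Over the interval, μ = 0.68 × 8 = 5.44 (an 8-hour shift = 8 hours).
P(N ≥ 6) = 1 − P(N ≤ 5) = 1 − Σ_{j=0}^{5} e^(−μ) μ^j/j! ≈ 0.4608.

0.4608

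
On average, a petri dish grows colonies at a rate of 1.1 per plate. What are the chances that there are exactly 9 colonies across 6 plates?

Over the interval, μ = 1.1 × 6 = 6.6 (6 plates).
P(N = 9) = e^(−μ) μ^9/9! = e^(−6.6) · 6.6^9/362880 ≈ 0.0891.

0.0891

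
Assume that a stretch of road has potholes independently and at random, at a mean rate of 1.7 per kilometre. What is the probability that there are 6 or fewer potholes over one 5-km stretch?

0.2562

Over the interval, μ = 1.7 × 5 = 8.5 (a 5-km stretch = 5 kilometres).
P(N ≤ 6) = Σ_{j=0}^{6} e^(−μ) μ^j/j! ≈ 0.2562.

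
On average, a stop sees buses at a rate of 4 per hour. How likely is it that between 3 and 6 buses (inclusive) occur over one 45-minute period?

Over the interval, μ = 4 × 0.75 = 3 (a 45-minute period = 0.75 hours).
P(3 ≤ N ≤ 6) = Σ_{j=3}^{6} e^(−3) · 3^j/j! ≈ 0.5433.

0.5433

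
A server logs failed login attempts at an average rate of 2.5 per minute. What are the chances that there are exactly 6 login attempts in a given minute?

0.0278

With mean μ = 2.5 per minute,
P(N = 6) = e^(−μ) μ^6/6! = e^(−2.5) · 2.5^6/720 ≈ 0.0278.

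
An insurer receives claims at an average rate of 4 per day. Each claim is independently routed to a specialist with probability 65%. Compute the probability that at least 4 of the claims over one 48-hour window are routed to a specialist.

0.7619

Thinning: the claims that are routed to a specialist themselves form a Poisson process with rate 0.65 × 4 = 2.6 per day.
Over the interval, μ = 2.6 × 2 = 5.2 (a 48-hour window = 2 days).
P(N ≥ 4) = 1 − P(N ≤ 3) ≈ 0.7619.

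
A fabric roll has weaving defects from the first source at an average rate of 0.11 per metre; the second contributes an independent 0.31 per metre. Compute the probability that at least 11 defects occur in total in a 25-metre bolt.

0.4793

Independent Poisson processes superpose: combined rate λ = 0.11 + 0.31 = 0.42 per metre.
Over the interval, μ = 0.42 × 25 = 10.5 (a 25-metre bolt = 25 metres).
P(N ≥ 11) = 1 − P(N ≤ 10) ≈ 0.4793.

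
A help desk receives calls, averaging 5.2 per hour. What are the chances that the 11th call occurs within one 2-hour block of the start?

0.4669

Over the interval, μ = 5.2 × 2 = 10.4 (a 2-hour block = 2 hours).
The 11th arrival falls in the interval iff at least 11 events occur there: P(S_11 ≤ t) = P(N ≥ 11) = 1 − P(N ≤ 10) ≈ 0.4669.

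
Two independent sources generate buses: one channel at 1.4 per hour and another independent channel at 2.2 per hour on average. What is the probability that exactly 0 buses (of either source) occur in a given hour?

Independent Poisson processes superpose: combined rate λ = 1.4 + 2.2 = 3.6 per hour.
So μ = 3.6.
P(N = 0) = e^(−3.6) · 3.6^0/0! ≈ 0.0273.

0.0273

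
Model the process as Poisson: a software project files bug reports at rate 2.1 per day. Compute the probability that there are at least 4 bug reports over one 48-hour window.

Over the interval, μ = 2.1 × 2 = 4.2 (a 48-hour window = 2 days).
P(N ≥ 4) = 1 − P(N ≤ 3) = 1 − Σ_{j=0}^{3} e^(−μ) μ^j/j! ≈ 0.6046.

0.6046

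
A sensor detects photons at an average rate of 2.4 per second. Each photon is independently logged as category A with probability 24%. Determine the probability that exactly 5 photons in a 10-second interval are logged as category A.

Thinning: the photons that are logged as category A themselves form a Poisson process with rate 0.24 × 2.4 = 0.576 per second.
Over the interval, μ = 0.576 × 10 = 5.76 (a 10-second interval = 10 seconds).
P(N = 5) = e^(−5.76) · 5.76^5/5! ≈ 0.1665.

0.1665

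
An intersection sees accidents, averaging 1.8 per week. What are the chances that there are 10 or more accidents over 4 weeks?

0.1904

Over the interval, μ = 1.8 × 4 = 7.2 (4 weeks).
P(N ≥ 10) = 1 − P(N ≤ 9) = 1 − Σ_{j=0}^{9} e^(−μ) μ^j/j! ≈ 0.1904.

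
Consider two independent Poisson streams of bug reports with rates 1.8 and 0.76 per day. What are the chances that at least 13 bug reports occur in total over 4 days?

0.2317

Independent Poisson processes superpose: combined rate λ = 1.8 + 0.76 = 2.56 per day.
Over the interval, μ = 2.56 × 4 = 10.24 (4 days).
P(N ≥ 13) = 1 − P(N ≤ 12) ≈ 0.2317.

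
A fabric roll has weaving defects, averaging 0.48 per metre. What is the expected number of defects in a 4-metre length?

1.92

E[N] = λt = 0.48 × 4 = 1.92 (a 4-metre length = 4 metres).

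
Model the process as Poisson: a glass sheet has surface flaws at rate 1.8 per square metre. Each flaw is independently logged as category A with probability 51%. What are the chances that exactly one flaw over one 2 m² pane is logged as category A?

0.2928

Thinning: the flaws that are logged as category A themselves form a Poisson process with rate 0.51 × 1.8 = 0.918 per square metre.
Over the interval, μ = 0.918 × 2 = 1.836 (a 2 m² pane = 2 square metres).
P(N = 1) = e^(−1.836) · 1.836^1/1! ≈ 0.2928.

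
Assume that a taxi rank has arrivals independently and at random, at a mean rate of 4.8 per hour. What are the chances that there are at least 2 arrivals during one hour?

With mean μ = 4.8 per hour,
P(N ≥ 2) = 1 − P(N ≤ 1) = 1 − Σ_{j=0}^{1} e^(−μ) μ^j/j! ≈ 0.9523.

0.9523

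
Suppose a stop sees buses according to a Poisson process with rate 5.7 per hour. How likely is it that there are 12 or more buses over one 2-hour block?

Over the interval, μ = 5.7 × 2 = 11.4 (a 2-hour block = 2 hours).
P(N ≥ 12) = 1 − P(N ≤ 11) = 1 − Σ_{j=0}^{11} e^(−μ) μ^j/j! ≈ 0.4684.

0.4684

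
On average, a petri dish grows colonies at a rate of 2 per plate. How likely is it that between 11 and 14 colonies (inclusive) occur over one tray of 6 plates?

Over the interval, μ = 2 × 6 = 12 (a tray of 6 plates = 6 plates).
P(11 ≤ N ≤ 14) = Σ_{j=11}^{14} e^(−12) · 12^j/j! ≈ 0.4248.

0.4248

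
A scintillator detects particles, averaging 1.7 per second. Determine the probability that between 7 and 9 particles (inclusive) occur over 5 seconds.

0.3968

Over the interval, μ = 1.7 × 5 = 8.5 (5 seconds).
P(7 ≤ N ≤ 9) = Σ_{j=7}^{9} e^(−8.5) · 8.5^j/j! ≈ 0.3968.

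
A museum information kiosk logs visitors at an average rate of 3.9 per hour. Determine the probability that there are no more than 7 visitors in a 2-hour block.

0.4812

Over the interval, μ = 3.9 × 2 = 7.8 (a 2-hour block = 2 hours).
P(N ≤ 7) = Σ_{j=0}^{7} e^(−μ) μ^j/j! ≈ 0.4812.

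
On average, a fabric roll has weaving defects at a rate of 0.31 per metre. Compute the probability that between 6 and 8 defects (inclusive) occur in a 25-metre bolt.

Over the interval, μ = 0.31 × 25 = 7.75 (a 25-metre bolt = 25 metres).
P(6 ≤ N ≤ 8) = Σ_{j=6}^{8} e^(−7.75) · 7.75^j/j! ≈ 0.4122.

0.4122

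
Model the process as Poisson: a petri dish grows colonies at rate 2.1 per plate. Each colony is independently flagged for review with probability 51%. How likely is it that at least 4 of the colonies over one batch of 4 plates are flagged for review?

Thinning: the colonies that are flagged for review themselves form a Poisson process with rate 0.51 × 2.1 = 1.071 per plate.
Over the interval, μ = 1.071 × 4 = 4.284 (a batch of 4 plates = 4 plates).
P(N ≥ 4) = 1 − P(N ≤ 3) ≈ 0.6200.

0.6200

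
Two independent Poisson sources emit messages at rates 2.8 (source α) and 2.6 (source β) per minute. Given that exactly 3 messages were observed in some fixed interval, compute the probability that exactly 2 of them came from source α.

0.3884

Given the total, each event is independently from source α with probability p = λ_α/(λ_α+λ_β) = 2.8/5.4 ≈ 0.5185.
So K ~ Binomial(3, 2.8/5.4): P(K = 2) = C(3,2) · (2.8/5.4)^2 · (2.6/5.4)^1 ≈ 0.3884.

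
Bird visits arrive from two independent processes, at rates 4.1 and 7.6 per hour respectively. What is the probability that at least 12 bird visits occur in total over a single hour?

Independent Poisson processes superpose: combined rate λ = 4.1 + 7.6 = 11.7 per hour.
So μ = 11.7.
P(N ≥ 12) = 1 − P(N ≤ 11) ≈ 0.5037.

0.5037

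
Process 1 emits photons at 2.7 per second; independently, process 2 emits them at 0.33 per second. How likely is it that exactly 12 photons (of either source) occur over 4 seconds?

0.1143

Independent Poisson processes superpose: combined rate λ = 2.7 + 0.33 = 3.03 per second.
Over the interval, μ = 3.03 × 4 = 12.12 (4 seconds).
P(N = 12) = e^(−12.12) · 12.12^12/12! ≈ 0.1143.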